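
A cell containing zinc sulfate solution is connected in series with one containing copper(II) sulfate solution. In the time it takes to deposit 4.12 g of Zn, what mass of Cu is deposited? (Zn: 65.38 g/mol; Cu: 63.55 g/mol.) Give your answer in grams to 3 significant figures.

4.00 g

n(Zn) = 4.12 / 65.38 = 0.06302 mol
Zn²⁺ + 2e⁻ → Zn, so n(e⁻) = 2 × 0.06302 = 0.1260 mol
Same current for the same time ⇒ same n(e⁻) = 0.1260 mol in both cells.
Cu²⁺ + 2e⁻ → Cu, so n(Cu) = 0.1260 / 2 = 0.06300 mol
m(Cu) = 0.06300 × 63.55 = 4.00 g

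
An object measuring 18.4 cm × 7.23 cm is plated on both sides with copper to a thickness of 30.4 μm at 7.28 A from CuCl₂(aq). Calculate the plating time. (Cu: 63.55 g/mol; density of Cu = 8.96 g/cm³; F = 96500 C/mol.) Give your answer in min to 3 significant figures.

50.4 min

Plated area = 2 × 18.4 × 7.23 = 266.1 cm²
Volume = 266.1 × 30.4×10⁻⁴ cm = 0.8089 cm³
m(Cu) = 0.8089 × 8.96 = 7.248 g
n(Cu) = 7.248 / 63.55 = 0.1141 mol; n(e⁻) = 2 × 0.1141 = 0.2282 mol
Q = 0.2282 × 96500 = 22020 C
t = 22020 / 7.28 = 3025 s = 50.4 min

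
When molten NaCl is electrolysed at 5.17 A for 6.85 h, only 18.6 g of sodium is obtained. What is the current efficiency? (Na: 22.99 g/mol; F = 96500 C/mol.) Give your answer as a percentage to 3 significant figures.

61.2%

Q = 5.17 × 24660 = 1.275×10^5 C
n(e⁻) = 1.275×10^5 / 96500 = 1.321 mol
Na⁺ + e⁻ → Na, so theoretical n(Na) = 1.321 mol → 30.37 g
Efficiency = 18.6 / 30.37 = 0.6124 = 61.2%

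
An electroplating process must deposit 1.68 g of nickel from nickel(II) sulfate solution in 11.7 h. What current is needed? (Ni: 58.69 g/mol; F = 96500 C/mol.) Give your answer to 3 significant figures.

n(Ni) = 1.68 / 58.69 = 0.02862 mol
Ni²⁺ + 2e⁻ → Ni, so n(e⁻) = 2 × 0.02862 = 0.05724 mol
Q = 0.05724 × 96500 = 5524 C
I = Q / t = 5524 / 42120 s = 0.131 A

0.131 A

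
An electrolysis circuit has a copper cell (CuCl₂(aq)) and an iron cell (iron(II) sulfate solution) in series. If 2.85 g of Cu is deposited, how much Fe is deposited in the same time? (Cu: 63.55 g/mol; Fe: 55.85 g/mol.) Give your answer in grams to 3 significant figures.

n(Cu) = 2.85 / 63.55 = 0.04485 mol
Cu²⁺ + 2e⁻ → Cu, so n(e⁻) = 2 × 0.04485 = 0.08970 mol
In series, the same 0.08970 mol of electrons flows through the second cell.
Fe²⁺ + 2e⁻ → Fe, so n(Fe) = 0.08970 / 2 = 0.04485 mol
m(Fe) = 0.04485 × 55.85 = 2.50 g

2.50 g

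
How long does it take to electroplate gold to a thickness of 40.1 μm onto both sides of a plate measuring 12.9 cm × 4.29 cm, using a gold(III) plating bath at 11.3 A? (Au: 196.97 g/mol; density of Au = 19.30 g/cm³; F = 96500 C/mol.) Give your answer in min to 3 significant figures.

Plated area = 2 × 12.9 × 4.29 = 110.7 cm²
Volume = 110.7 × 40.1×10⁻⁴ cm = 0.4439 cm³
m(Au) = 0.4439 × 19.30 = 8.567 g
n(Au) = 8.567 / 196.97 = 0.04349 mol; n(e⁻) = 3 × 0.04349 = 0.1305 mol
Q = 0.1305 × 96500 = 12590 C
t = 12590 / 11.3 = 1114 s = 18.6 min

18.6 min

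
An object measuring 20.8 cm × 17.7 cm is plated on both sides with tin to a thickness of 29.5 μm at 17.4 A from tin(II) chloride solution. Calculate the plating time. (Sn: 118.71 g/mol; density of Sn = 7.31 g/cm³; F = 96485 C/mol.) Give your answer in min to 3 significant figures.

Plated area = 2 × 20.8 × 17.7 = 736.3 cm²
Volume = 736.3 × 29.5×10⁻⁴ cm = 2.172 cm³
m(Sn) = 2.172 × 7.31 = 15.88 g
n(Sn) = 15.88 / 118.71 = 0.1338 mol; n(e⁻) = 2 × 0.1338 = 0.2676 mol
Q = 0.2676 × 96485 = 25820 C
t = 25820 / 17.4 = 1484 s = 24.7 min

24.7 min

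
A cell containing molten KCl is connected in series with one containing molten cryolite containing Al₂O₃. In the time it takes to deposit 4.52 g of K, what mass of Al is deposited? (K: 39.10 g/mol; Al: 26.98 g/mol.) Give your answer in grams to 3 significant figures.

1.04 g

n(K) = 4.52 / 39.10 = 0.1156 mol
K⁺ + e⁻ → K, so n(e⁻) = 0.1156 mol
The cells are in series, so the same charge (and hence the same n(e⁻) = 0.1156 mol) passes through both.
Al³⁺ + 3e⁻ → Al, so n(Al) = 0.1156 / 3 = 0.03853 mol
m(Al) = 0.03853 × 26.98 = 1.04 g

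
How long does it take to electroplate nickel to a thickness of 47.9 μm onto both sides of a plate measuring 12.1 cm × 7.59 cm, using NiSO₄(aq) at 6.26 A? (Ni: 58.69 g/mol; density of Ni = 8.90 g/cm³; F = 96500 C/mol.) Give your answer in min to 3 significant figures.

68.6 min

Plated area = 2 × 12.1 × 7.59 = 183.7 cm²
Volume = 183.7 × 47.9×10⁻⁴ cm = 0.8799 cm³
m(Ni) = 0.8799 × 8.90 = 7.831 g
n(Ni) = 7.831 / 58.69 = 0.1334 mol; n(e⁻) = 2 × 0.1334 = 0.2668 mol
Q = 0.2668 × 96500 = 25750 C
t = 25750 / 6.26 = 4113 s = 68.6 min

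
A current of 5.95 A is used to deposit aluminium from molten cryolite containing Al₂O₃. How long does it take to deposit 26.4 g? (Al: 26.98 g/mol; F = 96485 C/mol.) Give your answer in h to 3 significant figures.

n(Al) = 26.4 / 26.98 = 0.9785 mol
Al³⁺ + 3e⁻ → Al, so n(e⁻) = 3 × 0.9785 = 2.936 mol
Q = 2.936 × 96485 = 2.833×10^5 C
t = Q / I = 2.833×10^5 / 5.95 = 47610 s = 13.2 h

13.2 h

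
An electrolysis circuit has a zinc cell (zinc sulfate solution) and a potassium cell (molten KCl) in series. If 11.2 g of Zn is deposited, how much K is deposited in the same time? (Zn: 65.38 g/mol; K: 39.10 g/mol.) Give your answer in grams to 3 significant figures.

13.4 g

n(Zn) = 11.2 / 65.38 = 0.1713 mol
Zn²⁺ + 2e⁻ → Zn, so n(e⁻) = 2 × 0.1713 = 0.3426 mol
Since the cells are in series, n(e⁻) in the K cell is also 0.3426 mol.
K⁺ + e⁻ → K, so n(K) = 0.3426 mol
m(K) = 0.3426 × 39.10 = 13.4 g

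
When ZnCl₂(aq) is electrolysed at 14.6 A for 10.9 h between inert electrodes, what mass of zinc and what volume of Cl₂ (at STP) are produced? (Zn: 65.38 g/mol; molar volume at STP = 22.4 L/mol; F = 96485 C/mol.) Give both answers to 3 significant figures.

Q = 14.6 × 39240 = 5.729×10^5 C; n(e⁻) = 5.729×10^5 / 96485 = 5.938 mol
Cathode: Zn²⁺ + 2e⁻ → Zn → n(Zn) = 5.938/2 = 2.969 mol → 194 g
Anode: 2Cl⁻ → Cl₂ + 2e⁻ → n(Cl₂) = 5.938/2 = 2.969 mol → 66.5 L

194 g Zn; 66.5 L Cl₂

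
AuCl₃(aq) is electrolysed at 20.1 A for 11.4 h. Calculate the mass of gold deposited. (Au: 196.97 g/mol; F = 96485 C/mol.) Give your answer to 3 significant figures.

Q = 20.1 A × 41040 s = 8.249×10^5 C
Moles of electrons = 8.249×10^5 / 96485 = 8.550 mol
Au³⁺ + 3e⁻ → Au, so n(Au) = 8.550 / 3 = 2.850 mol
m = 2.850 × 196.97 = 561 g

561 g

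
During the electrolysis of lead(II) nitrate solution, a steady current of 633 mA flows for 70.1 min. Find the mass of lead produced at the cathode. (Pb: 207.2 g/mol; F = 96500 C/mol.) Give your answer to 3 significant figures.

2.86 g

Q = 0.633 A × 4206 s = 2662 C
Moles of electrons = 2662 / 96500 = 0.02759 mol
Pb²⁺ + 2e⁻ → Pb, so n(Pb) = 0.02759 / 2 = 0.01380 mol
m = 0.01380 × 207.2 = 2.86 g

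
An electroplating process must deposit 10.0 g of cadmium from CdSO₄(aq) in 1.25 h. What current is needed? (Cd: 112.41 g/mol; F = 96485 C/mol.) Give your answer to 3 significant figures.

3.81 A

n(Cd) = 10.0 / 112.41 = 0.08896 mol
Cd²⁺ + 2e⁻ → Cd, so n(e⁻) = 2 × 0.08896 = 0.1779 mol
Q = 0.1779 × 96485 = 17160 C
I = Q / t = 17160 / 4500 s = 3.81 A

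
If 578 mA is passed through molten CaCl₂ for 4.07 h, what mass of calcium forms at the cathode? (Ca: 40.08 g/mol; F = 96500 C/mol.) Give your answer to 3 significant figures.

Q = 0.578 A × 14652 s = 8469 C
n(e⁻) = 8469 / 96500 = 0.08776 mol
Ca²⁺ + 2e⁻ → Ca, so n(Ca) = 0.08776 / 2 = 0.04388 mol
m = 0.04388 × 40.08 = 1.76 g

1.76 g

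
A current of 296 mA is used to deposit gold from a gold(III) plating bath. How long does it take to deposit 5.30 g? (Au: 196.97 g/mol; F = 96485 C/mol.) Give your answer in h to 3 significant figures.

7.31 h

n(Au) = 5.30 / 196.97 = 0.02691 mol
Au³⁺ + 3e⁻ → Au, so n(e⁻) = 3 × 0.02691 = 0.08073 mol
Q = 0.08073 × 96485 = 7789 C
t = Q / I = 7789 / 0.296 = 26310 s = 7.31 h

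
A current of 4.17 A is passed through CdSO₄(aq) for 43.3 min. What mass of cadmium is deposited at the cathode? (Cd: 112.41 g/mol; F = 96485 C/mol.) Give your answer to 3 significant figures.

6.31 g

Charge passed = 4.17 × 2598 = 10830 C
n(e⁻) = Q/F = 10830/96485 = 0.1122 mol
Cd²⁺ + 2e⁻ → Cd, so n(Cd) = 0.1122 / 2 = 0.05610 mol
m = 0.05610 × 112.41 = 6.31 g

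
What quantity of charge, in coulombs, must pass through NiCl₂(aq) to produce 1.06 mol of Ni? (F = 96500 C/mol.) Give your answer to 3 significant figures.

Ni²⁺ + 2e⁻ → Ni, so n(e⁻) = 2 × 1.06 = 2.120 mol
Q = 2.120 × 96500 = 2.046×10^5 C

2.05×10^5 C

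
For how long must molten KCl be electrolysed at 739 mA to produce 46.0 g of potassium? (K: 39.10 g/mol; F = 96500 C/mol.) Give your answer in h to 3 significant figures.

42.7 h

n(K) = 46.0 / 39.10 = 1.176 mol
K⁺ + e⁻ → K, so n(e⁻) = 1.176 mol
Q = 1.176 × 96500 = 1.135×10^5 C
t = Q / I = 1.135×10^5 / 0.739 = 1.536×10^5 s = 42.7 h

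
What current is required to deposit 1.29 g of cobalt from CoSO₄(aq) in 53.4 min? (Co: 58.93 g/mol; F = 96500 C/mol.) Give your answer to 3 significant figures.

1.32 A

n(Co) = 1.29 / 58.93 = 0.02189 mol
Co²⁺ + 2e⁻ → Co, so n(e⁻) = 2 × 0.02189 = 0.04378 mol
Q = 0.04378 × 96500 = 4225 C
I = Q / t = 4225 / 3204 s = 1.32 A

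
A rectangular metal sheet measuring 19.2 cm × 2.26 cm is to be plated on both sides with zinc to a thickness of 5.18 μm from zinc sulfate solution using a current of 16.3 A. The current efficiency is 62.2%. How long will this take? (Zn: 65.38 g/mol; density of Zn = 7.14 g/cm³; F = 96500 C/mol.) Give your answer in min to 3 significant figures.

Plated area = 2 × 19.2 × 2.26 = 86.78 cm²
Volume = 86.78 × 5.18×10⁻⁴ cm = 0.04495 cm³
m(Zn) = 0.04495 × 7.14 = 0.3209 g
n(Zn) = 0.3209 / 65.38 = 0.004908 mol; n(e⁻) = 2 × 0.004908 = 0.009816 mol
Q = 0.009816 × 96500 / 0.622 = 1523 C
t = 1523 / 16.3 = 93.44 s = 1.56 min

1.56 min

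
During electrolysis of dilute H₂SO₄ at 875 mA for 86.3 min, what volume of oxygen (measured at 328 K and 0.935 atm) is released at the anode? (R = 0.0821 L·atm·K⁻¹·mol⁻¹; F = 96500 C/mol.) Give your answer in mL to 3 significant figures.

Q = It = 0.875 × 5178 = 4531 C
n(e⁻) = 4531 / 96500 = 0.04695 mol
2H₂O → O₂ + 4H⁺ + 4e⁻, so n(O₂) = 0.04695 / 4 = 0.01174 mol
V = nRT/P = 0.01174 × 0.0821 × 328 / 0.935 = 0.3381 L
= 338 mL

338 mL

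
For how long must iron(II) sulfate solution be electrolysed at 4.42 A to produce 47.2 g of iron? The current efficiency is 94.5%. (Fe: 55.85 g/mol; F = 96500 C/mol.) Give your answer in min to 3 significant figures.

n(Fe) = 47.2 / 55.85 = 0.8451 mol
Fe²⁺ + 2e⁻ → Fe, so n(e⁻) = 2 × 0.8451 = 1.690 mol
Q = 1.690 × 96500 / 0.945 = 1.726×10^5 C
t = Q / I = 1.726×10^5 / 4.42 = 39050 s = 651 min

651 min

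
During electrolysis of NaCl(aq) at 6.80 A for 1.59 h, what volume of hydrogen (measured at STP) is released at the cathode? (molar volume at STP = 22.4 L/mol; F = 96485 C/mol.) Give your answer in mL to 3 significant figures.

Charge passed = 6.80 × 5724 = 38920 C
Moles of electrons = 38920 / 96485 = 0.4034 mol
2H⁺ + 2e⁻ → H₂, so n(H₂) = 0.4034 / 2 = 0.2017 mol
V = 0.2017 × 22.4 = 4.518 L
= 4520 mL

4520 mL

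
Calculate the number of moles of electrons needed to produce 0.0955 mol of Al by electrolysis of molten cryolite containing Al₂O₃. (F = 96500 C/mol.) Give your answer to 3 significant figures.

Al³⁺ + 3e⁻ → Al, so n(e⁻) = 3 × 0.0955 = 0.2865 mol

0.287 mol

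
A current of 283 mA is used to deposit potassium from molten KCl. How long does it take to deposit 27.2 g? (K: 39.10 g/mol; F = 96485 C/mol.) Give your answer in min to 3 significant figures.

3950 min

n(K) = 27.2 / 39.10 = 0.6957 mol
K⁺ + e⁻ → K, so n(e⁻) = 0.6957 mol
Q = 0.6957 × 96485 = 67120 C
t = Q / I = 67120 / 0.283 = 2.372×10^5 s = 3950 min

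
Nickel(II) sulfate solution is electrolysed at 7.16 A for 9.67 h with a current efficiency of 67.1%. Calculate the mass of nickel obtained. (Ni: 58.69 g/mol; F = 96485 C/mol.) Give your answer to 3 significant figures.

50.9 g

Q = 7.16 × 34812 = 2.493×10^5 C
n(e⁻) = 2.493×10^5 / 96485 = 2.584 mol
Ni²⁺ + 2e⁻ → Ni, so theoretical m(Ni) = 1.292 × 58.69 = 75.83 g
Actual mass = 67.1% × 75.83 = 50.9 g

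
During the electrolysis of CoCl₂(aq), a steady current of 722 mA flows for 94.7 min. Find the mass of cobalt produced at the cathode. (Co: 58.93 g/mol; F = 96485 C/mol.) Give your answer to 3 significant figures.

Charge passed = 0.722 × 5682 = 4102 C
n(e⁻) = Q/F = 4102/96485 = 0.04251 mol
Co²⁺ + 2e⁻ → Co, so n(Co) = 0.04251 / 2 = 0.02126 mol
m = 0.02126 × 58.93 = 1.25 g

1.25 g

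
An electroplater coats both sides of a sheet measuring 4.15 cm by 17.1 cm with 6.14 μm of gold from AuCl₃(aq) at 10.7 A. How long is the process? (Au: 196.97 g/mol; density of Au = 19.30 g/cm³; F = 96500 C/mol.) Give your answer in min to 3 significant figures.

Plated area = 2 × 4.15 × 17.1 = 141.9 cm²
Volume = 141.9 × 6.14×10⁻⁴ cm = 0.08713 cm³
m(Au) = 0.08713 × 19.30 = 1.682 g
n(Au) = 1.682 / 196.97 = 0.008539 mol; n(e⁻) = 3 × 0.008539 = 0.02562 mol
Q = 0.02562 × 96500 = 2472 C
t = 2472 / 10.7 = 231.0 s = 3.85 min

3.85 min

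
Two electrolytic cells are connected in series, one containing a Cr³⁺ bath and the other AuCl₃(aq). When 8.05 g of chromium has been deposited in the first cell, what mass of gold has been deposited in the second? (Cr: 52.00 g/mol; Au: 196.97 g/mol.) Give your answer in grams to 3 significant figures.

30.5 g

n(Cr) = 8.05 / 52.00 = 0.1548 mol
Cr³⁺ + 3e⁻ → Cr, so n(e⁻) = 3 × 0.1548 = 0.4644 mol
Since the cells are in series, n(e⁻) in the Au cell is also 0.4644 mol.
Au³⁺ + 3e⁻ → Au, so n(Au) = 0.4644 / 3 = 0.1548 mol
m(Au) = 0.1548 × 196.97 = 30.5 g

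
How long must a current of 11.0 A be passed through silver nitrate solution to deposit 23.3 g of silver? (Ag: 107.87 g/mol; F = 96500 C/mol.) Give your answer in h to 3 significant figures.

0.526 h

n(Ag) = 23.3 / 107.87 = 0.2160 mol
Ag⁺ + e⁻ → Ag, so n(e⁻) = 0.2160 mol
Q = 0.2160 × 96500 = 20840 C
t = Q / I = 20840 / 11.0 = 1895 s = 0.526 h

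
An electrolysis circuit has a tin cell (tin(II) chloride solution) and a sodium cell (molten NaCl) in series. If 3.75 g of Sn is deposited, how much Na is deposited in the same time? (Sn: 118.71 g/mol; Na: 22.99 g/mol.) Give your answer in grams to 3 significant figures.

1.45 g

n(Sn) = 3.75 / 118.71 = 0.03159 mol
Sn²⁺ + 2e⁻ → Sn, so n(e⁻) = 2 × 0.03159 = 0.06318 mol
The cells are in series, so the same charge (and hence the same n(e⁻) = 0.06318 mol) passes through both.
Na⁺ + e⁻ → Na, so n(Na) = 0.06318 mol
m(Na) = 0.06318 × 22.99 = 1.45 g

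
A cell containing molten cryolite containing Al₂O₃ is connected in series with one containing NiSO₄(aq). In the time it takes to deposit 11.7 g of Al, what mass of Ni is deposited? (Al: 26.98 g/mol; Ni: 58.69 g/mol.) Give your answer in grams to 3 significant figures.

38.2 g

n(Al) = 11.7 / 26.98 = 0.4337 mol
Al³⁺ + 3e⁻ → Al, so n(e⁻) = 3 × 0.4337 = 1.301 mol
Same current for the same time ⇒ same n(e⁻) = 1.301 mol in both cells.
Ni²⁺ + 2e⁻ → Ni, so n(Ni) = 1.301 / 2 = 0.6505 mol
m(Ni) = 0.6505 × 58.69 = 38.2 g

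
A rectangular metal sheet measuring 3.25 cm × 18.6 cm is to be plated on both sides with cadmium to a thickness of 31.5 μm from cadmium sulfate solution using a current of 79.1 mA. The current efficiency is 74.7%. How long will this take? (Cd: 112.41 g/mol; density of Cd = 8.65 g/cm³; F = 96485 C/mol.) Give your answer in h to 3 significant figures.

26.6 h

Plated area = 2 × 3.25 × 18.6 = 120.9 cm²
Volume = 120.9 × 31.5×10⁻⁴ cm = 0.3808 cm³
m(Cd) = 0.3808 × 8.65 = 3.294 g
n(Cd) = 3.294 / 112.41 = 0.02930 mol; n(e⁻) = 2 × 0.02930 = 0.05860 mol
Q = 0.05860 × 96485 / 0.747 = 7569 C
t = 7569 / 0.0791 = 95690 s = 26.6 h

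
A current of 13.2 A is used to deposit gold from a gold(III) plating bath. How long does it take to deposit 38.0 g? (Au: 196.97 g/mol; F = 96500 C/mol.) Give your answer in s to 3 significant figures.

4230 s

n(Au) = 38.0 / 196.97 = 0.1929 mol
Au³⁺ + 3e⁻ → Au, so n(e⁻) = 3 × 0.1929 = 0.5787 mol
Q = 0.5787 × 96500 = 55840 C
t = Q / I = 55840 / 13.2 = 4230 s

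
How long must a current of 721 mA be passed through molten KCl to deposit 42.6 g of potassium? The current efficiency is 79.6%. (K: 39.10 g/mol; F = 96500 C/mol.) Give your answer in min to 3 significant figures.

n(K) = 42.6 / 39.10 = 1.090 mol
K⁺ + e⁻ → K, so n(e⁻) = 1.090 mol
Q = 1.090 × 96500 / 0.796 = 1.321×10^5 C
t = Q / I = 1.321×10^5 / 0.721 = 1.832×10^5 s = 3050 min

3050 min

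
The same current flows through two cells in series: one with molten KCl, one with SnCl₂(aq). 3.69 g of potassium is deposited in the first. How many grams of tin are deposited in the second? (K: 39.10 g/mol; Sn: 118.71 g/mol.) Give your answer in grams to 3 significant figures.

n(K) = 3.69 / 39.10 = 0.09437 mol
K⁺ + e⁻ → K, so n(e⁻) = 0.09437 mol
In series, the same 0.09437 mol of electrons flows through the second cell.
Sn²⁺ + 2e⁻ → Sn, so n(Sn) = 0.09437 / 2 = 0.04719 mol
m(Sn) = 0.04719 × 118.71 = 5.60 g

5.60 g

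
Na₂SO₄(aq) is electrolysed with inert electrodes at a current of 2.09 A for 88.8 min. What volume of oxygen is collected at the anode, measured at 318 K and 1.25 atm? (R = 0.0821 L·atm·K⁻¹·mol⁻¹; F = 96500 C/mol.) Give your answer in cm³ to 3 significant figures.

603 cm³

Q = It = 2.09 × 5328 = 11140 C
n(e⁻) = Q/F = 11140/96500 = 0.1154 mol
2H₂O → O₂ + 4H⁺ + 4e⁻, so n(O₂) = 0.1154 / 4 = 0.02885 mol
V = nRT/P = 0.02885 × 0.0821 × 318 / 1.25 = 0.6026 L
= 603 cm³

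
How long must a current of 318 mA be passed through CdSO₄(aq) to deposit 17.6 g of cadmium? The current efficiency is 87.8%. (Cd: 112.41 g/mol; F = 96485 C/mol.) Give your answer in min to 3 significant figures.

1800 min

n(Cd) = 17.6 / 112.41 = 0.1566 mol
Cd²⁺ + 2e⁻ → Cd, so n(e⁻) = 2 × 0.1566 = 0.3132 mol
Q = 0.3132 × 96485 / 0.878 = 34420 C
t = Q / I = 34420 / 0.318 = 1.082×10^5 s = 1800 min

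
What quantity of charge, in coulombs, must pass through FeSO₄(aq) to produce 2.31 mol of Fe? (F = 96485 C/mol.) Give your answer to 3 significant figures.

Fe²⁺ + 2e⁻ → Fe, so n(e⁻) = 2 × 2.31 = 4.620 mol
Q = 4.620 × 96485 = 4.458×10^5 C

4.46×10^5 C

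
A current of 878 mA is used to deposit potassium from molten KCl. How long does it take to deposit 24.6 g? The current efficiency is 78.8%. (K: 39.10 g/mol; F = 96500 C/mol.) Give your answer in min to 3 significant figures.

1460 min

n(K) = 24.6 / 39.10 = 0.6292 mol
K⁺ + e⁻ → K, so n(e⁻) = 0.6292 mol
Q = 0.6292 × 96500 / 0.788 = 77050 C
t = Q / I = 77050 / 0.878 = 87760 s = 1460 min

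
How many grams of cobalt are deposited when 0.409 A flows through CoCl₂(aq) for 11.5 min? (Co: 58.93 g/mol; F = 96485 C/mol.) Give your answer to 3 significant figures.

0.0862 g

Q = It = 0.409 × 690 = 282.2 C
n(e⁻) = 282.2 / 96485 = 0.002925 mol
Co²⁺ + 2e⁻ → Co, so n(Co) = 0.002925 / 2 = 0.001463 mol
m = 0.001463 × 58.93 = 0.0862 g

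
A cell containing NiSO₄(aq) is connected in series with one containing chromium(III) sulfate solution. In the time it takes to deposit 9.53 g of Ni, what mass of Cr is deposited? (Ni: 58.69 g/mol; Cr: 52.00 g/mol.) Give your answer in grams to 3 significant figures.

n(Ni) = 9.53 / 58.69 = 0.1624 mol
Ni²⁺ + 2e⁻ → Ni, so n(e⁻) = 2 × 0.1624 = 0.3248 mol
Same current for the same time ⇒ same n(e⁻) = 0.3248 mol in both cells.
Cr³⁺ + 3e⁻ → Cr, so n(Cr) = 0.3248 / 3 = 0.1083 mol
m(Cr) = 0.1083 × 52.00 = 5.63 g

5.63 g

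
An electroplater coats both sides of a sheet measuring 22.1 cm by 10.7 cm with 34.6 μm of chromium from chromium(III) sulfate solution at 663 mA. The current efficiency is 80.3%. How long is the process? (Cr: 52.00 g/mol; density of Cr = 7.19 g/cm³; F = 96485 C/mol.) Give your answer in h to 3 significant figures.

Plated area = 2 × 22.1 × 10.7 = 472.9 cm²
Volume = 472.9 × 34.6×10⁻⁴ cm = 1.636 cm³
m(Cr) = 1.636 × 7.19 = 11.76 g
n(Cr) = 11.76 / 52.00 = 0.2262 mol; n(e⁻) = 3 × 0.2262 = 0.6786 mol
Q = 0.6786 × 96485 / 0.803 = 81540 C
t = 81540 / 0.663 = 1.230×10^5 s = 34.2 h

34.2 h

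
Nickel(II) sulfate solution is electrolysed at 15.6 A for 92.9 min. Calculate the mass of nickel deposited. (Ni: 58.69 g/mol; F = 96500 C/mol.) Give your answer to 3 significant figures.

26.4 g

Q = 15.6 A × 5574 s = 86950 C
n(e⁻) = 86950 / 96500 = 0.9010 mol
Ni²⁺ + 2e⁻ → Ni, so n(Ni) = 0.9010 / 2 = 0.4505 mol
m = 0.4505 × 58.69 = 26.4 g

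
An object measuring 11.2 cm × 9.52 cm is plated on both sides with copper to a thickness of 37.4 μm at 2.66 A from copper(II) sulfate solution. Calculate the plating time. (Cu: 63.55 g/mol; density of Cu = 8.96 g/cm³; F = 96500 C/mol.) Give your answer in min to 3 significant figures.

Plated area = 2 × 11.2 × 9.52 = 213.2 cm²
Volume = 213.2 × 37.4×10⁻⁴ cm = 0.7974 cm³
m(Cu) = 0.7974 × 8.96 = 7.145 g
n(Cu) = 7.145 / 63.55 = 0.1124 mol; n(e⁻) = 2 × 0.1124 = 0.2248 mol
Q = 0.2248 × 96500 = 21690 C
t = 21690 / 2.66 = 8154 s = 136 min

136 min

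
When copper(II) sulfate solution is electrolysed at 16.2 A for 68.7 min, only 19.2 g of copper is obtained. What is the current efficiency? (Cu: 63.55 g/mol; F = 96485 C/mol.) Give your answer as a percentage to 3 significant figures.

87.3%

Q = 16.2 × 4122 = 66780 C
n(e⁻) = 66780 / 96485 = 0.6921 mol
Cu²⁺ + 2e⁻ → Cu, so theoretical n(Cu) = 0.3461 mol → 21.99 g
Efficiency = 19.2 / 21.99 = 0.8731 = 87.3%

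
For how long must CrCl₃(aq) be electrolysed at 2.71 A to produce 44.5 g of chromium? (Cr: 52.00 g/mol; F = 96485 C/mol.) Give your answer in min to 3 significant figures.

1520 min

n(Cr) = 44.5 / 52.00 = 0.8558 mol
Cr³⁺ + 3e⁻ → Cr, so n(e⁻) = 3 × 0.8558 = 2.567 mol
Q = 2.567 × 96485 = 2.477×10^5 C
t = Q / I = 2.477×10^5 / 2.71 = 91400 s = 1520 min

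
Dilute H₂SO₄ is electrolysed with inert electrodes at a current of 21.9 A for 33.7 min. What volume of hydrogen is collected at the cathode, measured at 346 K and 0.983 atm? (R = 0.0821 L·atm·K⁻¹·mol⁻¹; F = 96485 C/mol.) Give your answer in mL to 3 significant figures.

6630 mL

Charge passed = 21.9 × 2022 = 44280 C
Moles of electrons = 44280 / 96485 = 0.4589 mol
2H⁺ + 2e⁻ → H₂, so n(H₂) = 0.4589 / 2 = 0.2295 mol
V = nRT/P = 0.2295 × 0.0821 × 346 / 0.983 = 6.632 L
= 6630 mL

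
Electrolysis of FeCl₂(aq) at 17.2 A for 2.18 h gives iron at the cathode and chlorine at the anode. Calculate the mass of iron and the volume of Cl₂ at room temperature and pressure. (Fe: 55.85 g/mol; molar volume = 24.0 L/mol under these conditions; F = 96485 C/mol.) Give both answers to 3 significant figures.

39.1 g Fe; 16.8 L Cl₂

Q = 17.2 × 7848 = 1.350×10^5 C; n(e⁻) = 1.350×10^5 / 96485 = 1.399 mol
Cathode: Fe²⁺ + 2e⁻ → Fe → n(Fe) = 1.399/2 = 0.6995 mol → 39.1 g
Anode: 2Cl⁻ → Cl₂ + 2e⁻ → n(Cl₂) = 1.399/2 = 0.6995 mol → 16.8 L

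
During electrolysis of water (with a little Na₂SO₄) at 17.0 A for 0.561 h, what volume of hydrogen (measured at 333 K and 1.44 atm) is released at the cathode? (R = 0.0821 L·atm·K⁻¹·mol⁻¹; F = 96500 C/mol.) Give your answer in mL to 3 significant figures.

Q = It = 17.0 × 2019.6 = 34330 C
n(e⁻) = Q/F = 34330/96500 = 0.3558 mol
2H⁺ + 2e⁻ → H₂, so n(H₂) = 0.3558 / 2 = 0.1779 mol
V = nRT/P = 0.1779 × 0.0821 × 333 / 1.44 = 3.378 L
= 3380 mL

3380 mL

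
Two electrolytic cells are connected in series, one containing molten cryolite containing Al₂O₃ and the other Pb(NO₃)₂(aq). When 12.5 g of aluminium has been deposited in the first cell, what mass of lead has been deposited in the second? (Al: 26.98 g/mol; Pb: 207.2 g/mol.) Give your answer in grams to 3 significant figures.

n(Al) = 12.5 / 26.98 = 0.4633 mol
Al³⁺ + 3e⁻ → Al, so n(e⁻) = 3 × 0.4633 = 1.390 mol
Same current for the same time ⇒ same n(e⁻) = 1.390 mol in both cells.
Pb²⁺ + 2e⁻ → Pb, so n(Pb) = 1.390 / 2 = 0.6950 mol
m(Pb) = 0.6950 × 207.2 = 144 g

144 g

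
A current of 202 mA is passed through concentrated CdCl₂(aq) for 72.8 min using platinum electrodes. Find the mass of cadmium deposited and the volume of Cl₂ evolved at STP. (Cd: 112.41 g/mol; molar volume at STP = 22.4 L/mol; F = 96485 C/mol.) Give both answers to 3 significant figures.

0.514 g Cd; 0.102 L Cl₂

Q = 0.202 × 4368 = 882.3 C; n(e⁻) = 882.3 / 96485 = 0.009144 mol
Cathode: Cd²⁺ + 2e⁻ → Cd → n(Cd) = 0.009144/2 = 0.004572 mol → 0.514 g
Anode: 2Cl⁻ → Cl₂ + 2e⁻ → n(Cl₂) = 0.009144/2 = 0.004572 mol → 0.102 L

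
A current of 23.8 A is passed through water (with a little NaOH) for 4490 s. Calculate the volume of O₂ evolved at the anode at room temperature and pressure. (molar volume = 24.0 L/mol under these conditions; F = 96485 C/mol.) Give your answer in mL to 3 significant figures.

Q = It = 23.8 × 4490 = 1.069×10^5 C
Moles of electrons = 1.069×10^5 / 96485 = 1.108 mol
2H₂O → O₂ + 4H⁺ + 4e⁻, so n(O₂) = 1.108 / 4 = 0.2770 mol
V = 0.2770 × 24.0 = 6.648 L
= 6650 mL

6650 mL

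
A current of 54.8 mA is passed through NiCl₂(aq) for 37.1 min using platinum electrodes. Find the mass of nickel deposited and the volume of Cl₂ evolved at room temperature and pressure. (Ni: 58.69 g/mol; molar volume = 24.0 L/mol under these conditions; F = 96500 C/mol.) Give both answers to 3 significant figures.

0.0371 g Ni; 0.0152 L Cl₂

Q = 0.0548 × 2226 = 122.0 C; n(e⁻) = 122.0 / 96500 = 0.001264 mol
Cathode: Ni²⁺ + 2e⁻ → Ni → n(Ni) = 0.001264/2 = 6.320×10^-4 mol → 0.0371 g
Anode: 2Cl⁻ → Cl₂ + 2e⁻ → n(Cl₂) = 0.001264/2 = 6.320×10^-4 mol → 0.0152 L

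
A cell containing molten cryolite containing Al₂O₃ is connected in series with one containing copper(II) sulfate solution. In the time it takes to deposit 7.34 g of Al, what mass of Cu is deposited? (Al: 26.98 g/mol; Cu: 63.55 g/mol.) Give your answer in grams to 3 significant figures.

n(Al) = 7.34 / 26.98 = 0.2721 mol
Al³⁺ + 3e⁻ → Al, so n(e⁻) = 3 × 0.2721 = 0.8163 mol
In series, the same 0.8163 mol of electrons flows through the second cell.
Cu²⁺ + 2e⁻ → Cu, so n(Cu) = 0.8163 / 2 = 0.4082 mol
m(Cu) = 0.4082 × 63.55 = 25.9 g

25.9 g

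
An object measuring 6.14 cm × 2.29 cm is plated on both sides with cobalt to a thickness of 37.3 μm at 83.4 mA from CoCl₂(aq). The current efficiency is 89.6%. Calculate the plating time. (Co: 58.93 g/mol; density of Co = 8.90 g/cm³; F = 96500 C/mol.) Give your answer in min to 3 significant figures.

Plated area = 2 × 6.14 × 2.29 = 28.12 cm²
Volume = 28.12 × 37.3×10⁻⁴ cm = 0.1049 cm³
m(Co) = 0.1049 × 8.90 = 0.9336 g
n(Co) = 0.9336 / 58.93 = 0.01584 mol; n(e⁻) = 2 × 0.01584 = 0.03168 mol
Q = 0.03168 × 96500 / 0.896 = 3412 C
t = 3412 / 0.0834 = 40910 s = 682 min

682 min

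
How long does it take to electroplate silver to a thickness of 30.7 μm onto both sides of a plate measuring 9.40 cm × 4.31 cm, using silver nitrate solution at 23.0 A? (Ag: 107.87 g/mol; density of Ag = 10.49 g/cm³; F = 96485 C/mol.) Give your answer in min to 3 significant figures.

1.69 min

Plated area = 2 × 9.40 × 4.31 = 81.03 cm²
Volume = 81.03 × 30.7×10⁻⁴ cm = 0.2488 cm³
m(Ag) = 0.2488 × 10.49 = 2.610 g
n(Ag) = 2.610 / 107.87 = 0.02420 mol; n(e⁻) = 0.02420 mol
Q = 0.02420 × 96485 = 2335 C
t = 2335 / 23.0 = 101.5 s = 1.69 min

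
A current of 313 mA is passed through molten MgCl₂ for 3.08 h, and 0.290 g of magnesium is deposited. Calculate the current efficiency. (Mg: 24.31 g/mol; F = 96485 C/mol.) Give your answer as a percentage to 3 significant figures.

66.3%

Q = 0.313 × 11088 = 3471 C
n(e⁻) = 3471 / 96485 = 0.03597 mol
Mg²⁺ + 2e⁻ → Mg, so theoretical n(Mg) = 0.01799 mol → 0.4373 g
Efficiency = 0.290 / 0.4373 = 0.6632 = 66.3%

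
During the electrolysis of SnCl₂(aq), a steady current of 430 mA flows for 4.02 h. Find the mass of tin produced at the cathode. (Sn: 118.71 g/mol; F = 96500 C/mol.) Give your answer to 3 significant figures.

Q = 0.430 A × 14472 s = 6223 C
n(e⁻) = Q/F = 6223/96500 = 0.06449 mol
Sn²⁺ + 2e⁻ → Sn, so n(Sn) = 0.06449 / 2 = 0.03225 mol
m = 0.03225 × 118.71 = 3.83 g

3.83 g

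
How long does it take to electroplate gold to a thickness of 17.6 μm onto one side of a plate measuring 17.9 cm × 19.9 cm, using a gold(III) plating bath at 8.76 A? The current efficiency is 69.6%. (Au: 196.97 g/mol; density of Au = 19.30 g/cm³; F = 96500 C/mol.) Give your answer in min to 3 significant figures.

48.6 min

Plated area = 17.9 × 19.9 = 356.2 cm²
Volume = 356.2 × 17.6×10⁻⁴ cm = 0.6269 cm³
m(Au) = 0.6269 × 19.30 = 12.10 g
n(Au) = 12.10 / 196.97 = 0.06143 mol; n(e⁻) = 3 × 0.06143 = 0.1843 mol
Q = 0.1843 × 96500 / 0.696 = 25550 C
t = 25550 / 8.76 = 2917 s = 48.6 min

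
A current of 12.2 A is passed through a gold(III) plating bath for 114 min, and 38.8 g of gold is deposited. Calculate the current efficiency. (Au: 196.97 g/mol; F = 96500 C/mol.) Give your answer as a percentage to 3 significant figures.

Q = 12.2 × 6840 = 83450 C
n(e⁻) = 83450 / 96500 = 0.8648 mol
Au³⁺ + 3e⁻ → Au, so theoretical n(Au) = 0.2883 mol → 56.79 g
Efficiency = 38.8 / 56.79 = 0.6832 = 68.3%

68.3%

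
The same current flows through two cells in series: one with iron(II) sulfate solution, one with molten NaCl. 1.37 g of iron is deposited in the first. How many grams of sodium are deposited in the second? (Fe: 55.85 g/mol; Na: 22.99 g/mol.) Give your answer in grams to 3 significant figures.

n(Fe) = 1.37 / 55.85 = 0.02453 mol
Fe²⁺ + 2e⁻ → Fe, so n(e⁻) = 2 × 0.02453 = 0.04906 mol
In series, the same 0.04906 mol of electrons flows through the second cell.
Na⁺ + e⁻ → Na, so n(Na) = 0.04906 mol
m(Na) = 0.04906 × 22.99 = 1.13 g

1.13 g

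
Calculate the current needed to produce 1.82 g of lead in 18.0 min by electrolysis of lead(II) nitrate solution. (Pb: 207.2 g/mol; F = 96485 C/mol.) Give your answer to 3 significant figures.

n(Pb) = 1.82 / 207.2 = 0.008784 mol
Pb²⁺ + 2e⁻ → Pb, so n(e⁻) = 2 × 0.008784 = 0.01757 mol
Q = 0.01757 × 96485 = 1695 C
I = Q / t = 1695 / 1080 s = 1.57 A

1.57 A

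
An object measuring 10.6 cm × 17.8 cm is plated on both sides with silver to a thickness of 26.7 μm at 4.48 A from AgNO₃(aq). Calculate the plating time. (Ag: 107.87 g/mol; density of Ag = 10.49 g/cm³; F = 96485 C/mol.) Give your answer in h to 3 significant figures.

Plated area = 2 × 10.6 × 17.8 = 377.4 cm²
Volume = 377.4 × 26.7×10⁻⁴ cm = 1.008 cm³
m(Ag) = 1.008 × 10.49 = 10.57 g
n(Ag) = 10.57 / 107.87 = 0.09799 mol; n(e⁻) = 0.09799 mol
Q = 0.09799 × 96485 = 9455 C
t = 9455 / 4.48 = 2110 s = 0.586 h

0.586 h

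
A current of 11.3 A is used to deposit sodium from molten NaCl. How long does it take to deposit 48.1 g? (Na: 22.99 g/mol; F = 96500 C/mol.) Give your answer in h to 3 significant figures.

4.96 h

n(Na) = 48.1 / 22.99 = 2.092 mol
Na⁺ + e⁻ → Na, so n(e⁻) = 2.092 mol
Q = 2.092 × 96500 = 2.019×10^5 C
t = Q / I = 2.019×10^5 / 11.3 = 17870 s = 4.96 h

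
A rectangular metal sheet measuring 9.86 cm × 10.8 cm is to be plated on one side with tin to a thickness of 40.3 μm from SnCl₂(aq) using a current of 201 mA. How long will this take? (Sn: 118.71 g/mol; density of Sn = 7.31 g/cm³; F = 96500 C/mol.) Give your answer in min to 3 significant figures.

423 min

Plated area = 9.86 × 10.8 = 106.5 cm²
Volume = 106.5 × 40.3×10⁻⁴ cm = 0.4292 cm³
m(Sn) = 0.4292 × 7.31 = 3.137 g
n(Sn) = 3.137 / 118.71 = 0.02643 mol; n(e⁻) = 2 × 0.02643 = 0.05286 mol
Q = 0.05286 × 96500 = 5101 C
t = 5101 / 0.201 = 25380 s = 423 min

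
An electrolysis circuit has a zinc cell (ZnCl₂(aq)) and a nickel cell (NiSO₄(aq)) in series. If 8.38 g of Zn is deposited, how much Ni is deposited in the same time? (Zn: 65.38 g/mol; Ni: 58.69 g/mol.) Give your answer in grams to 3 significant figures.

7.52 g

n(Zn) = 8.38 / 65.38 = 0.1282 mol
Zn²⁺ + 2e⁻ → Zn, so n(e⁻) = 2 × 0.1282 = 0.2564 mol
In series, the same 0.2564 mol of electrons flows through the second cell.
Ni²⁺ + 2e⁻ → Ni, so n(Ni) = 0.2564 / 2 = 0.1282 mol
m(Ni) = 0.1282 × 58.69 = 7.52 g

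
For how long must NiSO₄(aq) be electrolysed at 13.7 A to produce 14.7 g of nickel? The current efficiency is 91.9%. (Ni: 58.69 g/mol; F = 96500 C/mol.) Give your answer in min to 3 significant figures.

64.0 min

n(Ni) = 14.7 / 58.69 = 0.2505 mol
Ni²⁺ + 2e⁻ → Ni, so n(e⁻) = 2 × 0.2505 = 0.5010 mol
Q = 0.5010 × 96500 / 0.919 = 52610 C
t = Q / I = 52610 / 13.7 = 3840 s = 64.0 min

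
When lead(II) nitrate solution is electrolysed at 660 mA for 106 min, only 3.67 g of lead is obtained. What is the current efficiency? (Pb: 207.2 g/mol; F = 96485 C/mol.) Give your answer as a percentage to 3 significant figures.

81.4%

Q = 0.660 × 6360 = 4198 C
n(e⁻) = 4198 / 96485 = 0.04351 mol
Pb²⁺ + 2e⁻ → Pb, so theoretical n(Pb) = 0.02176 mol → 4.509 g
Efficiency = 3.67 / 4.509 = 0.8139 = 81.4%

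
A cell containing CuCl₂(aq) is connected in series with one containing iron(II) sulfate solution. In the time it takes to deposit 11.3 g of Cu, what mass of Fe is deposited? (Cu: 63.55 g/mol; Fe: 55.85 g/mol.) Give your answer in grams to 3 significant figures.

9.93 g

n(Cu) = 11.3 / 63.55 = 0.1778 mol
Cu²⁺ + 2e⁻ → Cu, so n(e⁻) = 2 × 0.1778 = 0.3556 mol
Same current for the same time ⇒ same n(e⁻) = 0.3556 mol in both cells.
Fe²⁺ + 2e⁻ → Fe, so n(Fe) = 0.3556 / 2 = 0.1778 mol
m(Fe) = 0.1778 × 55.85 = 9.93 g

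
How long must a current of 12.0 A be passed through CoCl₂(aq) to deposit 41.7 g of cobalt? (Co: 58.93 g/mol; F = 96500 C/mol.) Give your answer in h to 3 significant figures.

3.16 h

n(Co) = 41.7 / 58.93 = 0.7076 mol
Co²⁺ + 2e⁻ → Co, so n(e⁻) = 2 × 0.7076 = 1.415 mol
Q = 1.415 × 96500 = 1.365×10^5 C
t = Q / I = 1.365×10^5 / 12.0 = 11380 s = 3.16 h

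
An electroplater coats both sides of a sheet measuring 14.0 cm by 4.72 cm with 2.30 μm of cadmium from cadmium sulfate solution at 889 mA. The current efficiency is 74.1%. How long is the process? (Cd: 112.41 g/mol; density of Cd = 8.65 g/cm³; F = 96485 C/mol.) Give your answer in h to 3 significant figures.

0.190 h

Plated area = 2 × 14.0 × 4.72 = 132.2 cm²
Volume = 132.2 × 2.30×10⁻⁴ cm = 0.03041 cm³
m(Cd) = 0.03041 × 8.65 = 0.2630 g
n(Cd) = 0.2630 / 112.41 = 0.002340 mol; n(e⁻) = 2 × 0.002340 = 0.004680 mol
Q = 0.004680 × 96485 / 0.741 = 609.4 C
t = 609.4 / 0.889 = 685.5 s = 0.190 h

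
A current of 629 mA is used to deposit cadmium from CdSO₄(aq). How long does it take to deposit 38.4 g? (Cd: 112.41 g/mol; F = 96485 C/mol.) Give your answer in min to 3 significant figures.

1750 min

n(Cd) = 38.4 / 112.41 = 0.3416 mol
Cd²⁺ + 2e⁻ → Cd, so n(e⁻) = 2 × 0.3416 = 0.6832 mol
Q = 0.6832 × 96485 = 65920 C
t = Q / I = 65920 / 0.629 = 1.048×10^5 s = 1750 min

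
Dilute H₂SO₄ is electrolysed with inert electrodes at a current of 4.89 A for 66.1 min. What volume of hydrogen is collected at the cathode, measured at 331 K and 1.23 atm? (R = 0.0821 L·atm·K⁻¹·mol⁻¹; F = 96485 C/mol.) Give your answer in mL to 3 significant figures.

2220 mL

Charge passed = 4.89 × 3966 = 19390 C
n(e⁻) = 19390 / 96485 = 0.2010 mol
2H⁺ + 2e⁻ → H₂, so n(H₂) = 0.2010 / 2 = 0.1005 mol
V = nRT/P = 0.1005 × 0.0821 × 331 / 1.23 = 2.220 L
= 2220 mL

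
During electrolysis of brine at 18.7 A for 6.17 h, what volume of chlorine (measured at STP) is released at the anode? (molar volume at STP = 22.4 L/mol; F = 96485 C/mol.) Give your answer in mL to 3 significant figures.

48200 mL

Q = 18.7 A × 22212 s = 4.154×10^5 C
n(e⁻) = Q/F = 4.154×10^5/96485 = 4.305 mol
2Cl⁻ → Cl₂ + 2e⁻, so n(Cl₂) = 4.305 / 2 = 2.153 mol
V = 2.153 × 22.4 = 48.23 L
= 48200 mL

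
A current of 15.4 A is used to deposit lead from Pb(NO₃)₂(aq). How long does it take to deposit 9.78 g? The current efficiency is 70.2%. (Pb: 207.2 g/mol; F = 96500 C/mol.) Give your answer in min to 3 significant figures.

n(Pb) = 9.78 / 207.2 = 0.04720 mol
Pb²⁺ + 2e⁻ → Pb, so n(e⁻) = 2 × 0.04720 = 0.09440 mol
Q = 0.09440 × 96500 / 0.702 = 12980 C
t = Q / I = 12980 / 15.4 = 842.9 s = 14.0 min

14.0 min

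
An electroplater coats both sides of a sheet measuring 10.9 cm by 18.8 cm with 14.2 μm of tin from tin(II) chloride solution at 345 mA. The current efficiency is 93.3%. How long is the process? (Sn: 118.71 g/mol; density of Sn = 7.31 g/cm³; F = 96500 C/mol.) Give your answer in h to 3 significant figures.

Plated area = 2 × 10.9 × 18.8 = 409.8 cm²
Volume = 409.8 × 14.2×10⁻⁴ cm = 0.5819 cm³
m(Sn) = 0.5819 × 7.31 = 4.254 g
n(Sn) = 4.254 / 118.71 = 0.03584 mol; n(e⁻) = 2 × 0.03584 = 0.07168 mol
Q = 0.07168 × 96500 / 0.933 = 7414 C
t = 7414 / 0.345 = 21490 s = 5.97 h

5.97 h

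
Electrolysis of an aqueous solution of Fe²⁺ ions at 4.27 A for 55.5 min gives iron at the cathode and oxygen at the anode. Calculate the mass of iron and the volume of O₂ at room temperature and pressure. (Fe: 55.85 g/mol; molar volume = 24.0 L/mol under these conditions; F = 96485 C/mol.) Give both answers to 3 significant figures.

Q = 4.27 × 3330 = 14220 C; n(e⁻) = 14220 / 96485 = 0.1474 mol
Cathode: Fe²⁺ + 2e⁻ → Fe → n(Fe) = 0.1474/2 = 0.07370 mol → 4.12 g
Anode: 2H₂O → O₂ + 4H⁺ + 4e⁻ → n(O₂) = 0.1474/4 = 0.03685 mol → 0.884 L

4.12 g Fe; 0.884 L O₂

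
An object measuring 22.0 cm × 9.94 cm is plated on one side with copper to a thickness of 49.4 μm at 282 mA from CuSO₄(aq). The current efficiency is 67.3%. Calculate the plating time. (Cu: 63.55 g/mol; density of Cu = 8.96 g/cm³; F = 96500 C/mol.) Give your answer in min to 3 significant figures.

2580 min

Plated area = 22.0 × 9.94 = 218.7 cm²
Volume = 218.7 × 49.4×10⁻⁴ cm = 1.080 cm³
m(Cu) = 1.080 × 8.96 = 9.677 g
n(Cu) = 9.677 / 63.55 = 0.1523 mol; n(e⁻) = 2 × 0.1523 = 0.3046 mol
Q = 0.3046 × 96500 / 0.673 = 43680 C
t = 43680 / 0.282 = 1.549×10^5 s = 2580 min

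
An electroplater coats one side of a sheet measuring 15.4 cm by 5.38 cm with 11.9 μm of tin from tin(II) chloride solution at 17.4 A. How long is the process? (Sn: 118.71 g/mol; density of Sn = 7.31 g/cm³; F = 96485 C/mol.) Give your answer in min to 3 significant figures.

Plated area = 15.4 × 5.38 = 82.85 cm²
Volume = 82.85 × 11.9×10⁻⁴ cm = 0.09859 cm³
m(Sn) = 0.09859 × 7.31 = 0.7207 g
n(Sn) = 0.7207 / 118.71 = 0.006071 mol; n(e⁻) = 2 × 0.006071 = 0.01214 mol
Q = 0.01214 × 96485 = 1171 C
t = 1171 / 17.4 = 67.30 s = 1.12 min

1.12 min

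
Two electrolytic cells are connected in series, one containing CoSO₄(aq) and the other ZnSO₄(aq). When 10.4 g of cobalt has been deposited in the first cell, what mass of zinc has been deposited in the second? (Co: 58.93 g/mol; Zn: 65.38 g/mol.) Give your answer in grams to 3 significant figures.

11.5 g

n(Co) = 10.4 / 58.93 = 0.1765 mol
Co²⁺ + 2e⁻ → Co, so n(e⁻) = 2 × 0.1765 = 0.3530 mol
The cells are in series, so the same charge (and hence the same n(e⁻) = 0.3530 mol) passes through both.
Zn²⁺ + 2e⁻ → Zn, so n(Zn) = 0.3530 / 2 = 0.1765 mol
m(Zn) = 0.1765 × 65.38 = 11.5 g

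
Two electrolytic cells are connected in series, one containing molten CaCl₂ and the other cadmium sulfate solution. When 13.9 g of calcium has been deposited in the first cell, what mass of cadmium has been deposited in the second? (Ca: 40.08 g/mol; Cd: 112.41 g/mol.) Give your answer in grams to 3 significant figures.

39.0 g

n(Ca) = 13.9 / 40.08 = 0.3468 mol
Ca²⁺ + 2e⁻ → Ca, so n(e⁻) = 2 × 0.3468 = 0.6936 mol
The cells are in series, so the same charge (and hence the same n(e⁻) = 0.6936 mol) passes through both.
Cd²⁺ + 2e⁻ → Cd, so n(Cd) = 0.6936 / 2 = 0.3468 mol
m(Cd) = 0.3468 × 112.41 = 39.0 g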